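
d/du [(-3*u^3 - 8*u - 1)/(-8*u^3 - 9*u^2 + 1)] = (27*u^4 - 128*u^3 - 105*u^2 - 18*u - 8)/(64*u^6 + 144*u^5 + 81*u^4 - 16*u^3 - 18*u^2 + 1)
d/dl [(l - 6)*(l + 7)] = 2*l + 1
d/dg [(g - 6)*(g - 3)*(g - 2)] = 3*g^2 - 22*g + 36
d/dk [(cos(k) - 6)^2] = 2*(6 - cos(k))*sin(k)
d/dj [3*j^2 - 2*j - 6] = 6*j - 2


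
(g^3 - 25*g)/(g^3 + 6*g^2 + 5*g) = (g - 5)/(g + 1)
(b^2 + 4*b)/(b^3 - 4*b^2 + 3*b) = (b + 4)/(b^2 - 4*b + 3)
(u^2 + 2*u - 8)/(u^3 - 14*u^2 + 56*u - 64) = (u + 4)/(u^2 - 12*u + 32)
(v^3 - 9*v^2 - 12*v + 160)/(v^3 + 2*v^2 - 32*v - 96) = (v^2 - 13*v + 40)/(v^2 - 2*v - 24)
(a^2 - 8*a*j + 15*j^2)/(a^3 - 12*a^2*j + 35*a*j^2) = (a - 3*j)/(a*(a - 7*j))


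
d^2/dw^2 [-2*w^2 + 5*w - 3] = -4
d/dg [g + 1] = 1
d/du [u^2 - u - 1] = 2*u - 1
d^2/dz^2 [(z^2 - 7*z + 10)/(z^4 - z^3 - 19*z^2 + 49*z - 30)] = 2*(3*z^5 - 27*z^4 - 22*z^3 + 150*z^2 + 435*z - 1115)/(z^9 + 3*z^8 - 48*z^7 - 56*z^6 + 906*z^5 - 618*z^4 - 5768*z^3 + 13680*z^2 - 11475*z + 3375)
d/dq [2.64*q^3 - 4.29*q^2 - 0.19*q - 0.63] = 7.92*q^2 - 8.58*q - 0.19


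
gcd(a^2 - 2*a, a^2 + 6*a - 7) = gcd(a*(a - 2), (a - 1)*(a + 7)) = 1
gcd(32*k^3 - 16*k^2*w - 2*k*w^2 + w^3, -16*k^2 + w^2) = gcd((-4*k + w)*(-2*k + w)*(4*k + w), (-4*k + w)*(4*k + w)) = -16*k^2 + w^2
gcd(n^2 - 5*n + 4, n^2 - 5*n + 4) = n^2 - 5*n + 4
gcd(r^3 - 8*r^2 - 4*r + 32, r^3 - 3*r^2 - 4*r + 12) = r^2 - 4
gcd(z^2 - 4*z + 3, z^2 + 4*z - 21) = z - 3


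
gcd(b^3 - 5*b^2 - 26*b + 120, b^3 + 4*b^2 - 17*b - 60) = b^2 + b - 20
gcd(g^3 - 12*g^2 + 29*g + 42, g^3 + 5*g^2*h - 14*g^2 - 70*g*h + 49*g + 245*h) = g - 7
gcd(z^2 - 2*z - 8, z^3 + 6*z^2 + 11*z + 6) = z + 2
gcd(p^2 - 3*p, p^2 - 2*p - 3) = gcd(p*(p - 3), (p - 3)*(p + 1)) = p - 3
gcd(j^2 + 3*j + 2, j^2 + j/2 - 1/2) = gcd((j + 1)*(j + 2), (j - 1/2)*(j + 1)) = j + 1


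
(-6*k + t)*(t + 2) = -6*k*t - 12*k + t^2 + 2*t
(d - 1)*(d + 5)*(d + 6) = d^3 + 10*d^2 + 19*d - 30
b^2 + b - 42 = (b - 6)*(b + 7)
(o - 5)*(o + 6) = o^2 + o - 30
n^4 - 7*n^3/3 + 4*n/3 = n*(n - 2)*(n - 1)*(n + 2/3)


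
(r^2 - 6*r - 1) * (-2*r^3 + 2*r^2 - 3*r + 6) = -2*r^5 + 14*r^4 - 13*r^3 + 22*r^2 - 33*r - 6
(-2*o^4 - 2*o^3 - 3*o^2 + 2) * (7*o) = -14*o^5 - 14*o^4 - 21*o^3 + 14*o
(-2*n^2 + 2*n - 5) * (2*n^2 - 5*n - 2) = -4*n^4 + 14*n^3 - 16*n^2 + 21*n + 10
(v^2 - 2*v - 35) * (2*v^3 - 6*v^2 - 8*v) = 2*v^5 - 10*v^4 - 66*v^3 + 226*v^2 + 280*v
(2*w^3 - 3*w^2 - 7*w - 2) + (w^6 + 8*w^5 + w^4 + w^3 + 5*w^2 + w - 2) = w^6 + 8*w^5 + w^4 + 3*w^3 + 2*w^2 - 6*w - 4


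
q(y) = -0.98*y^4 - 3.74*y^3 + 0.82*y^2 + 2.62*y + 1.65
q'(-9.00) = 1936.72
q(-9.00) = -3658.83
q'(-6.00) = 435.58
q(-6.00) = -446.79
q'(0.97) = -9.92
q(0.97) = 0.68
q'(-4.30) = 99.78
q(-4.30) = -32.14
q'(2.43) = -115.90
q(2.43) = -74.98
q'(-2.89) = -1.21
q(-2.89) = 22.84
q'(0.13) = 2.63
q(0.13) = 2.00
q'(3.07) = -211.52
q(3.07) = -177.85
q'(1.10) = -14.37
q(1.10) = -0.89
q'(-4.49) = 123.89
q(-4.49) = -53.34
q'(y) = -3.92*y^3 - 11.22*y^2 + 1.64*y + 2.62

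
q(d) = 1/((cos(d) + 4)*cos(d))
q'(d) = sin(d)/((cos(d) + 4)*cos(d)^2) + sin(d)/((cos(d) + 4)^2*cos(d)) = 2*(cos(d) + 2)*sin(d)/((cos(d) + 4)^2*cos(d)^2)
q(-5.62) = 0.27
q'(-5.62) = 0.24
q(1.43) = 1.72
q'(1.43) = 12.55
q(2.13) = -0.54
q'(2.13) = 0.74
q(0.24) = 0.21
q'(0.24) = 0.06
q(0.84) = 0.32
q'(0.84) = 0.41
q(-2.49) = -0.39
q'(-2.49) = -0.23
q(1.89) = -0.86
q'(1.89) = 2.39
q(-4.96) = 0.96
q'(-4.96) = 4.02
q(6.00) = 0.21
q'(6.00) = -0.07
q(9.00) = -0.36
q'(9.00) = 0.11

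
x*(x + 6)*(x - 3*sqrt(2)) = x^3 - 3*sqrt(2)*x^2 + 6*x^2 - 18*sqrt(2)*x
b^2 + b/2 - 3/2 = (b - 1)*(b + 3/2)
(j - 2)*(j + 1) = j^2 - j - 2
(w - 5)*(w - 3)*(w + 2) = w^3 - 6*w^2 - w + 30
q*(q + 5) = q^2 + 5*q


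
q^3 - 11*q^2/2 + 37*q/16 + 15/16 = (q - 5)*(q - 3/4)*(q + 1/4)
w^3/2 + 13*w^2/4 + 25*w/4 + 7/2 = (w/2 + 1)*(w + 1)*(w + 7/2)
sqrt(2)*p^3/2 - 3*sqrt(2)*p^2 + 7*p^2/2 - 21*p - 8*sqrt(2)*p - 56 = (p - 8)*(p + 7*sqrt(2)/2)*(sqrt(2)*p/2 + sqrt(2))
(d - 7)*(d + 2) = d^2 - 5*d - 14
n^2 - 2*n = n*(n - 2)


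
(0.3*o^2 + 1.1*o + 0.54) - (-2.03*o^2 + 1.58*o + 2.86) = 2.33*o^2 - 0.48*o - 2.32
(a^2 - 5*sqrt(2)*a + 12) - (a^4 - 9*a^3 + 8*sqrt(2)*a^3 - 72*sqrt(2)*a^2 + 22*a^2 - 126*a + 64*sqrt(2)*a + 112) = -a^4 - 8*sqrt(2)*a^3 + 9*a^3 - 21*a^2 + 72*sqrt(2)*a^2 - 69*sqrt(2)*a + 126*a - 100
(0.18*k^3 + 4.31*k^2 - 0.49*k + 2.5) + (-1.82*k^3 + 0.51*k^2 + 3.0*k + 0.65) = -1.64*k^3 + 4.82*k^2 + 2.51*k + 3.15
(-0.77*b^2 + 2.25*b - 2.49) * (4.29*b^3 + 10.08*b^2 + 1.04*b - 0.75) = -3.3033*b^5 + 1.8909*b^4 + 11.1971*b^3 - 22.1817*b^2 - 4.2771*b + 1.8675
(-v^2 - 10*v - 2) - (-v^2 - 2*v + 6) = -8*v - 8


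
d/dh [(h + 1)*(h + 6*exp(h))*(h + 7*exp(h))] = 13*h^2*exp(h) + 3*h^2 + 84*h*exp(2*h) + 39*h*exp(h) + 2*h + 126*exp(2*h) + 13*exp(h)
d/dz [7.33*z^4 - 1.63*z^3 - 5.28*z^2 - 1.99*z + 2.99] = 29.32*z^3 - 4.89*z^2 - 10.56*z - 1.99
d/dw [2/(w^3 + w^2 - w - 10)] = 2*(-3*w^2 - 2*w + 1)/(w^3 + w^2 - w - 10)^2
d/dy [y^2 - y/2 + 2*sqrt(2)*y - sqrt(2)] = 2*y - 1/2 + 2*sqrt(2)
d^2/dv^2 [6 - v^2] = -2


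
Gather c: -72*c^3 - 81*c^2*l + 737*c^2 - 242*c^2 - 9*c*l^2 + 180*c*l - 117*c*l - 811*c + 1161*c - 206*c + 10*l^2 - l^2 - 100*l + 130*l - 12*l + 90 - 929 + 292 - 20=-72*c^3 + c^2*(495 - 81*l) + c*(-9*l^2 + 63*l + 144) + 9*l^2 + 18*l - 567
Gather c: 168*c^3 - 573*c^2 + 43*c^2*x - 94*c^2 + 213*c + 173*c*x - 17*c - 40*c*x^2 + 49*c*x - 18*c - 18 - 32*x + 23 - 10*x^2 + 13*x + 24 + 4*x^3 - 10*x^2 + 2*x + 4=168*c^3 + c^2*(43*x - 667) + c*(-40*x^2 + 222*x + 178) + 4*x^3 - 20*x^2 - 17*x + 33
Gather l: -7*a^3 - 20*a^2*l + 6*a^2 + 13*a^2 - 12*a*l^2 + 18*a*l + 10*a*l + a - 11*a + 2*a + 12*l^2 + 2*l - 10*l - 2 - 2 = -7*a^3 + 19*a^2 - 8*a + l^2*(12 - 12*a) + l*(-20*a^2 + 28*a - 8) - 4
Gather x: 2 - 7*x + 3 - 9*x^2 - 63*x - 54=-9*x^2 - 70*x - 49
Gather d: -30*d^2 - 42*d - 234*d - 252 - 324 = -30*d^2 - 276*d - 576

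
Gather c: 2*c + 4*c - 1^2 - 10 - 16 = 6*c - 27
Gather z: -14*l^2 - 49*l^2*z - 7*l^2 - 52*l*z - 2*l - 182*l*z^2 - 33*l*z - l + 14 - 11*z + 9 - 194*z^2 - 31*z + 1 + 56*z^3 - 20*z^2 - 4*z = -21*l^2 - 3*l + 56*z^3 + z^2*(-182*l - 214) + z*(-49*l^2 - 85*l - 46) + 24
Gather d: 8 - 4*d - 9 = -4*d - 1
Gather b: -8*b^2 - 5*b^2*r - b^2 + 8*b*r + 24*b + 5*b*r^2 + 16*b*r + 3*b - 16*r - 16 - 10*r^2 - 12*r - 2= b^2*(-5*r - 9) + b*(5*r^2 + 24*r + 27) - 10*r^2 - 28*r - 18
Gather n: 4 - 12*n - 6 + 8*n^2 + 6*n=8*n^2 - 6*n - 2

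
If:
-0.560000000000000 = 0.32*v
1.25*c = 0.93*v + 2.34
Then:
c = 0.57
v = -1.75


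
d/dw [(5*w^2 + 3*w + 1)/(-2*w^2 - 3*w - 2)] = (-9*w^2 - 16*w - 3)/(4*w^4 + 12*w^3 + 17*w^2 + 12*w + 4)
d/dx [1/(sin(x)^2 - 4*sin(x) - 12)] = 2*(2 - sin(x))*cos(x)/((sin(x) - 6)^2*(sin(x) + 2)^2)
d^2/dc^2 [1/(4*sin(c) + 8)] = (2*sin(c) + cos(c)^2 + 1)/(4*(sin(c) + 2)^3)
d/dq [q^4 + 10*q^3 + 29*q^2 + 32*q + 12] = 4*q^3 + 30*q^2 + 58*q + 32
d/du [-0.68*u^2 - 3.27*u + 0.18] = -1.36*u - 3.27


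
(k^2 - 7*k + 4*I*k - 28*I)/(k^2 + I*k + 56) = (k^2 + k*(-7 + 4*I) - 28*I)/(k^2 + I*k + 56)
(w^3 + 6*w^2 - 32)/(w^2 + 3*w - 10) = (w^2 + 8*w + 16)/(w + 5)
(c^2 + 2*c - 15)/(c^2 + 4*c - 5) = (c - 3)/(c - 1)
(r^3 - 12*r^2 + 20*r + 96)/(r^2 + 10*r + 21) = (r^3 - 12*r^2 + 20*r + 96)/(r^2 + 10*r + 21)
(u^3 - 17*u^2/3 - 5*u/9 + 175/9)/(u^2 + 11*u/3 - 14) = (3*u^2 - 10*u - 25)/(3*(u + 6))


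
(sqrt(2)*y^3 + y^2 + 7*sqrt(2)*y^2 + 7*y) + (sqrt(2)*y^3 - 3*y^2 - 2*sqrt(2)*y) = 2*sqrt(2)*y^3 - 2*y^2 + 7*sqrt(2)*y^2 - 2*sqrt(2)*y + 7*y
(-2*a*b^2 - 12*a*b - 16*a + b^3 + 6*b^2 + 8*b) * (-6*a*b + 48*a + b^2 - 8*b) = 12*a^2*b^3 - 24*a^2*b^2 - 480*a^2*b - 768*a^2 - 8*a*b^4 + 16*a*b^3 + 320*a*b^2 + 512*a*b + b^5 - 2*b^4 - 40*b^3 - 64*b^2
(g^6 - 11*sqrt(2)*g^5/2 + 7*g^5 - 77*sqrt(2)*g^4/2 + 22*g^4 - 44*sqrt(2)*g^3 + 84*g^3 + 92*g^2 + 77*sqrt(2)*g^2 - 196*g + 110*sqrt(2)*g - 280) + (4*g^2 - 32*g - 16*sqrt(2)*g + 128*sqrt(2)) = g^6 - 11*sqrt(2)*g^5/2 + 7*g^5 - 77*sqrt(2)*g^4/2 + 22*g^4 - 44*sqrt(2)*g^3 + 84*g^3 + 96*g^2 + 77*sqrt(2)*g^2 - 228*g + 94*sqrt(2)*g - 280 + 128*sqrt(2)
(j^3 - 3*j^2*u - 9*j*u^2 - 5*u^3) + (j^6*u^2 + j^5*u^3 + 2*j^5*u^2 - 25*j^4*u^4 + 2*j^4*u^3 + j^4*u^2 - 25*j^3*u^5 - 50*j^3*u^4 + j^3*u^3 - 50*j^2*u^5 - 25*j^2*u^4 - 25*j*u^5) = j^6*u^2 + j^5*u^3 + 2*j^5*u^2 - 25*j^4*u^4 + 2*j^4*u^3 + j^4*u^2 - 25*j^3*u^5 - 50*j^3*u^4 + j^3*u^3 + j^3 - 50*j^2*u^5 - 25*j^2*u^4 - 3*j^2*u - 25*j*u^5 - 9*j*u^2 - 5*u^3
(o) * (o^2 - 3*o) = o^3 - 3*o^2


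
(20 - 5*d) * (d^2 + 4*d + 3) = -5*d^3 + 65*d + 60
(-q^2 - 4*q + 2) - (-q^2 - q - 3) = 5 - 3*q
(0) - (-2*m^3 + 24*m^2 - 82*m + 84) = 2*m^3 - 24*m^2 + 82*m - 84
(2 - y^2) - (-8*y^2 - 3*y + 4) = 7*y^2 + 3*y - 2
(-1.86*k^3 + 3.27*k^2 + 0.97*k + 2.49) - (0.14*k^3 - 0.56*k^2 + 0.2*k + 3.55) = -2.0*k^3 + 3.83*k^2 + 0.77*k - 1.06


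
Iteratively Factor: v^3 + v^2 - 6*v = (v)*(v^2 + v - 6) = v*(v + 3)*(v - 2)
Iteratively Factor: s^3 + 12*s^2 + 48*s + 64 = (s + 4)*(s^2 + 8*s + 16) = (s + 4)^2*(s + 4)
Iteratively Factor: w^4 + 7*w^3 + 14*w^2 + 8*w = (w + 1)*(w^3 + 6*w^2 + 8*w) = (w + 1)*(w + 2)*(w^2 + 4*w) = w*(w + 1)*(w + 2)*(w + 4)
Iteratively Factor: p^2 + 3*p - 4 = (p - 1)*(p + 4)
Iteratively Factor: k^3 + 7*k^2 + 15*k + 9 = (k + 3)*(k^2 + 4*k + 3) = (k + 3)^2*(k + 1)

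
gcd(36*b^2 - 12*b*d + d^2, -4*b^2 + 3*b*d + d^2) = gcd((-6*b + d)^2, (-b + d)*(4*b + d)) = 1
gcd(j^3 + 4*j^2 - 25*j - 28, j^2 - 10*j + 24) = j - 4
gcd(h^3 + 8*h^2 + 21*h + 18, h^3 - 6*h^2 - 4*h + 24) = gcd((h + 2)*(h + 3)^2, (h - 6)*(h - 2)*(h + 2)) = h + 2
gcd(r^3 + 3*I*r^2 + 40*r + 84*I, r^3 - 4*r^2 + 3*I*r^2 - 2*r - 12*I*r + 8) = r + 2*I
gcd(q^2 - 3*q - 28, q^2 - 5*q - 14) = q - 7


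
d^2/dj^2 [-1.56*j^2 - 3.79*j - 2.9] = -3.12000000000000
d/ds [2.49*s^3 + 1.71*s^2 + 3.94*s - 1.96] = 7.47*s^2 + 3.42*s + 3.94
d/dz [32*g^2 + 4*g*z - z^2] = 4*g - 2*z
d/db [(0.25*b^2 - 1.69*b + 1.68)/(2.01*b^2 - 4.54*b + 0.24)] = (2.2619*b^2 - 6.6336*b + 7.2216)/(4.0401*b^4 - 18.2508*b^3 + 21.5764*b^2 - 2.1792*b + 0.0576)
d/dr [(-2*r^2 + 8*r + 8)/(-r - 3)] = 2*(r^2 + 6*r - 8)/(r^2 + 6*r + 9)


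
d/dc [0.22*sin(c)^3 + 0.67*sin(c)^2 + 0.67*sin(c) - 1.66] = (0.66*sin(c)^2 + 1.34*sin(c) + 0.67)*cos(c)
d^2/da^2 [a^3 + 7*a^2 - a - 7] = 6*a + 14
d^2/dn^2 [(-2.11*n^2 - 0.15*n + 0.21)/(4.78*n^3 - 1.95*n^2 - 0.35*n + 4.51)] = (-96.4202479999999*n^6 - 20.56356*n^5 + 44.786688*n^4 + 606.736352*n^3 - 69.85116*n^2 - 34.217928*n - 82.563632)/(109.215352*n^9 - 133.66314*n^8 + 30.53703*n^7 + 321.298077*n^6 - 254.462235*n^5 + 5.45981999999999*n^4 + 310.102609*n^3 - 117.33216*n^2 - 21.357105*n + 91.733851)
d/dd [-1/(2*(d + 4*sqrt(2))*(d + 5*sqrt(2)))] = (d + 9*sqrt(2)/2)/((d + 4*sqrt(2))^2*(d + 5*sqrt(2))^2)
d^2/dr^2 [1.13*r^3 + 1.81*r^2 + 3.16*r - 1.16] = 6.78*r + 3.62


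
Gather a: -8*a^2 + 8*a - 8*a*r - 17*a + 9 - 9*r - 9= -8*a^2 + a*(-8*r - 9) - 9*r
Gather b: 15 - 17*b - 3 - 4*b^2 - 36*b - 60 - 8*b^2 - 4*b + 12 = -12*b^2 - 57*b - 36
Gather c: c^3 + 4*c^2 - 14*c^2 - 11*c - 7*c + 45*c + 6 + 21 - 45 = c^3 - 10*c^2 + 27*c - 18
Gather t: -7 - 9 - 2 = -18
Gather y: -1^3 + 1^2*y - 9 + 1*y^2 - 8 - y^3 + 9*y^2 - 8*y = -y^3 + 10*y^2 - 7*y - 18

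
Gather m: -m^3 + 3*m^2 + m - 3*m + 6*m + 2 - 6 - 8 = -m^3 + 3*m^2 + 4*m - 12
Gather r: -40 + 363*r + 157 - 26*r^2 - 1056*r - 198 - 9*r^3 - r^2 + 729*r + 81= -9*r^3 - 27*r^2 + 36*r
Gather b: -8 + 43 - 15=20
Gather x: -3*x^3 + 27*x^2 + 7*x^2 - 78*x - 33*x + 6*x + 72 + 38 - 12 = -3*x^3 + 34*x^2 - 105*x + 98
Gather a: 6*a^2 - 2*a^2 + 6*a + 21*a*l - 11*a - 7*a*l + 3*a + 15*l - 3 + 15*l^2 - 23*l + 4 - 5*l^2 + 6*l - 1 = 4*a^2 + a*(14*l - 2) + 10*l^2 - 2*l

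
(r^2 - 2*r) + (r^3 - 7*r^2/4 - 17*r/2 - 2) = r^3 - 3*r^2/4 - 21*r/2 - 2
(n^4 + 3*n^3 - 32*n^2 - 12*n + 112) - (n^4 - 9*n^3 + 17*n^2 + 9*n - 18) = 12*n^3 - 49*n^2 - 21*n + 130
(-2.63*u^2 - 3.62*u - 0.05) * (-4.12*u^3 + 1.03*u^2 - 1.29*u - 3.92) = 10.8356*u^5 + 12.2055*u^4 - 0.1299*u^3 + 14.9279*u^2 + 14.2549*u + 0.196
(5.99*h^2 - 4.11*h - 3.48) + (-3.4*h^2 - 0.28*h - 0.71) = 2.59*h^2 - 4.39*h - 4.19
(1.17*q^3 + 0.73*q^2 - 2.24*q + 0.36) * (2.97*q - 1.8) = 3.4749*q^4 + 0.0621*q^3 - 7.9668*q^2 + 5.1012*q - 0.648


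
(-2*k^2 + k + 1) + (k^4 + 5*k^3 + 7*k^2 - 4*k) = k^4 + 5*k^3 + 5*k^2 - 3*k + 1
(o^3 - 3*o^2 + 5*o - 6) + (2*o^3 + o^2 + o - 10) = 3*o^3 - 2*o^2 + 6*o - 16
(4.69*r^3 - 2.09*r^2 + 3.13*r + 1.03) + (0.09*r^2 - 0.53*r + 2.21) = 4.69*r^3 - 2.0*r^2 + 2.6*r + 3.24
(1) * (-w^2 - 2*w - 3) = -w^2 - 2*w - 3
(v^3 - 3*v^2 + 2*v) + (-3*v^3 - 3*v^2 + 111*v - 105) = -2*v^3 - 6*v^2 + 113*v - 105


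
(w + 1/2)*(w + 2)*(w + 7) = w^3 + 19*w^2/2 + 37*w/2 + 7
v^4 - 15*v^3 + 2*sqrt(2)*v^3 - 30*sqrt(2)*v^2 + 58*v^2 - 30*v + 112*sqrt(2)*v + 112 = (v - 8)*(v - 7)*(v + sqrt(2))^2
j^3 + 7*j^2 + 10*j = j*(j + 2)*(j + 5)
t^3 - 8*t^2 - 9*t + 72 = (t - 8)*(t - 3)*(t + 3)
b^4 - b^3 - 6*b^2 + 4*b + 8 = (b - 2)^2*(b + 1)*(b + 2)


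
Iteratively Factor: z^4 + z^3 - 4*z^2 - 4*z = (z)*(z^3 + z^2 - 4*z - 4) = z*(z - 2)*(z^2 + 3*z + 2) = z*(z - 2)*(z + 1)*(z + 2)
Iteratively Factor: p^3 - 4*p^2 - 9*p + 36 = (p + 3)*(p^2 - 7*p + 12) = (p - 3)*(p + 3)*(p - 4)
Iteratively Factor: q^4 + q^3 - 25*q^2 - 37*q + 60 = (q + 4)*(q^3 - 3*q^2 - 13*q + 15) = (q - 1)*(q + 4)*(q^2 - 2*q - 15) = (q - 5)*(q - 1)*(q + 4)*(q + 3)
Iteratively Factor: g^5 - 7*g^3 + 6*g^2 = (g + 3)*(g^4 - 3*g^3 + 2*g^2) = g*(g + 3)*(g^3 - 3*g^2 + 2*g) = g*(g - 1)*(g + 3)*(g^2 - 2*g) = g*(g - 2)*(g - 1)*(g + 3)*(g)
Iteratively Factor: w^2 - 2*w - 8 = (w - 4)*(w + 2)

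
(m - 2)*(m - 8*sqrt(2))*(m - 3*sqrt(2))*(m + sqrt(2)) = m^4 - 10*sqrt(2)*m^3 - 2*m^3 + 26*m^2 + 20*sqrt(2)*m^2 - 52*m + 48*sqrt(2)*m - 96*sqrt(2)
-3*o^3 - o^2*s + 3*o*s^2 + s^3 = (-o + s)*(o + s)*(3*o + s)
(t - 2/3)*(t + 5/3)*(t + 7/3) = t^3 + 10*t^2/3 + 11*t/9 - 70/27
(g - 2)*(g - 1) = g^2 - 3*g + 2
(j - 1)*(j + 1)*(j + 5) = j^3 + 5*j^2 - j - 5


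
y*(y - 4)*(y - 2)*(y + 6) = y^4 - 28*y^2 + 48*y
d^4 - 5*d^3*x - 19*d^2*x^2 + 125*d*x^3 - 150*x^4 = (d - 5*x)*(d - 3*x)*(d - 2*x)*(d + 5*x)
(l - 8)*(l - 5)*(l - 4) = l^3 - 17*l^2 + 92*l - 160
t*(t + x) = t^2 + t*x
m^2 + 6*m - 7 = (m - 1)*(m + 7)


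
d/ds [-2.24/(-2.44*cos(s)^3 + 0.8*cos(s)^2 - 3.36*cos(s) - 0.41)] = (16.3968*cos(s)^2 - 3.584*cos(s) + 7.5264)*sin(s)/(2.44*cos(s)^3 - 0.8*cos(s)^2 + 3.36*cos(s) + 0.41)^2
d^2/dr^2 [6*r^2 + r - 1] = 12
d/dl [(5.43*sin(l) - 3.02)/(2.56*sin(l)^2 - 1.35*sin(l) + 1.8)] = (-13.9008*sin(l)^2 + 15.4624*sin(l) + 5.697)*cos(l)/(6.5536*sin(l)^4 - 6.912*sin(l)^3 + 11.0385*sin(l)^2 - 4.86*sin(l) + 3.24)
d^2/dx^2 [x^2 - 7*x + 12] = 2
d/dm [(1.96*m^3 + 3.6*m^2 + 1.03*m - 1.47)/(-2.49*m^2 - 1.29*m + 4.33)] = (-4.8804*m^4 - 5.0568*m^3 + 23.3811*m^2 + 23.8554*m + 2.5636)/(6.2001*m^4 + 6.4242*m^3 - 19.8993*m^2 - 11.1714*m + 18.7489)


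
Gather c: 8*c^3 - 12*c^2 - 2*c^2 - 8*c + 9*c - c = 8*c^3 - 14*c^2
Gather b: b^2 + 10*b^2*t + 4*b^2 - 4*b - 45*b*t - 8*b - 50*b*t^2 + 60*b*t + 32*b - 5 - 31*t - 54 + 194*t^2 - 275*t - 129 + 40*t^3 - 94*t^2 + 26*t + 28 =b^2*(10*t + 5) + b*(-50*t^2 + 15*t + 20) + 40*t^3 + 100*t^2 - 280*t - 160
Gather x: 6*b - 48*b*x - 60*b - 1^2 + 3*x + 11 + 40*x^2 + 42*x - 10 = -54*b + 40*x^2 + x*(45 - 48*b)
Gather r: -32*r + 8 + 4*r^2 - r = 4*r^2 - 33*r + 8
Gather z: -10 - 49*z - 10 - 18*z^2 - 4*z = -18*z^2 - 53*z - 20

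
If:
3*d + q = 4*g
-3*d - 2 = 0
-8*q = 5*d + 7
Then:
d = -2/3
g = -59/96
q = -11/24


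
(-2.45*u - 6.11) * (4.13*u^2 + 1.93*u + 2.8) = -10.1185*u^3 - 29.9628*u^2 - 18.6523*u - 17.108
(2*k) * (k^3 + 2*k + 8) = 2*k^4 + 4*k^2 + 16*k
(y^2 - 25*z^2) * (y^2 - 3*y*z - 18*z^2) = y^4 - 3*y^3*z - 43*y^2*z^2 + 75*y*z^3 + 450*z^4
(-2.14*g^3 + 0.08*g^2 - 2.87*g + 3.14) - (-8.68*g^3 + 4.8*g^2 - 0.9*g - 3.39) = 6.54*g^3 - 4.72*g^2 - 1.97*g + 6.53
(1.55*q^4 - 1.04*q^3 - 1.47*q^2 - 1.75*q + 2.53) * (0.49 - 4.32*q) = -6.696*q^5 + 5.2523*q^4 + 5.8408*q^3 + 6.8397*q^2 - 11.7871*q + 1.2397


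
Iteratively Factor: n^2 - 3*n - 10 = (n - 5)*(n + 2)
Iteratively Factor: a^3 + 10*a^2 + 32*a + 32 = (a + 4)*(a^2 + 6*a + 8) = (a + 4)^2*(a + 2)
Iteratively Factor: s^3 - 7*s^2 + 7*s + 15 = (s - 5)*(s^2 - 2*s - 3) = (s - 5)*(s + 1)*(s - 3)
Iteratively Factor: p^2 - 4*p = (p)*(p - 4)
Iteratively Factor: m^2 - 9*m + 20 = (m - 4)*(m - 5)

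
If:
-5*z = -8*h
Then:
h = 5*z/8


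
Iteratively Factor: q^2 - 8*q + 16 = (q - 4)*(q - 4)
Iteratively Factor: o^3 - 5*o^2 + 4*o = (o - 1)*(o^2 - 4*o) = o*(o - 1)*(o - 4)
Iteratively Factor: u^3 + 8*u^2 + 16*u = (u)*(u^2 + 8*u + 16) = u*(u + 4)*(u + 4)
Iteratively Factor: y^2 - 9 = (y - 3)*(y + 3)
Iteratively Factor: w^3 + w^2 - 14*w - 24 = (w + 2)*(w^2 - w - 12) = (w + 2)*(w + 3)*(w - 4)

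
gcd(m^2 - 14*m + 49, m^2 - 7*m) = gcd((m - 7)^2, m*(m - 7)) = m - 7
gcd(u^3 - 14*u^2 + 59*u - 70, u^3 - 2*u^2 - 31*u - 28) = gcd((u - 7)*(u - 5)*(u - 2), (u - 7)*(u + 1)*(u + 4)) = u - 7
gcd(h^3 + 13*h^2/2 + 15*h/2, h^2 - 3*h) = h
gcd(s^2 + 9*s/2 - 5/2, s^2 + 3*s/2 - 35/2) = s + 5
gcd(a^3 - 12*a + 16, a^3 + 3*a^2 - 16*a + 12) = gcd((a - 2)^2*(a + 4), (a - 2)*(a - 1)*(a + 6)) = a - 2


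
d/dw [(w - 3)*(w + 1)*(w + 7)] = 3*w^2 + 10*w - 17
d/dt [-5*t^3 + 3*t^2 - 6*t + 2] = -15*t^2 + 6*t - 6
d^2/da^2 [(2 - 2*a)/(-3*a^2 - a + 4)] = 36/(27*a^3 + 108*a^2 + 144*a + 64)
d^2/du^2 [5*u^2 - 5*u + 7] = 10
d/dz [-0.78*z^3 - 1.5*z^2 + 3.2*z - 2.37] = -2.34*z^2 - 3.0*z + 3.2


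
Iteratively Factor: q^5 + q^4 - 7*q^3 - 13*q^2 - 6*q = (q)*(q^4 + q^3 - 7*q^2 - 13*q - 6) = q*(q + 2)*(q^3 - q^2 - 5*q - 3) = q*(q + 1)*(q + 2)*(q^2 - 2*q - 3) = q*(q - 3)*(q + 1)*(q + 2)*(q + 1)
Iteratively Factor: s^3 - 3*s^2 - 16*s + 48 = (s + 4)*(s^2 - 7*s + 12) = (s - 3)*(s + 4)*(s - 4)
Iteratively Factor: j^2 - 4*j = (j)*(j - 4)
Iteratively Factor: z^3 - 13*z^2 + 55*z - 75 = (z - 5)*(z^2 - 8*z + 15) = (z - 5)*(z - 3)*(z - 5)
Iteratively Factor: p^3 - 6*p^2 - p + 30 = (p + 2)*(p^2 - 8*p + 15) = (p - 3)*(p + 2)*(p - 5)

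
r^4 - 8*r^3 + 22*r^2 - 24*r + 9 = (r - 3)^2*(r - 1)^2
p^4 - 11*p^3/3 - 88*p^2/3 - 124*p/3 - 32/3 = (p - 8)*(p + 1/3)*(p + 2)^2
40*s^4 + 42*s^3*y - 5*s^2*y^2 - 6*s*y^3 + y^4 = (-5*s + y)*(-4*s + y)*(s + y)*(2*s + y)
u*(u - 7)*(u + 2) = u^3 - 5*u^2 - 14*u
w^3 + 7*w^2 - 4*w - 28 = (w - 2)*(w + 2)*(w + 7)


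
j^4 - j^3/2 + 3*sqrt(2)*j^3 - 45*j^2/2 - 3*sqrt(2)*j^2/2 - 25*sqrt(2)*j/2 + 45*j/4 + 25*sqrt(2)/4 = (j - 1/2)*(j - 5*sqrt(2)/2)*(j + sqrt(2)/2)*(j + 5*sqrt(2))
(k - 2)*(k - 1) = k^2 - 3*k + 2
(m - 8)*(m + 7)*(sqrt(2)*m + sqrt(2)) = sqrt(2)*m^3 - 57*sqrt(2)*m - 56*sqrt(2)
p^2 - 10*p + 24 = (p - 6)*(p - 4)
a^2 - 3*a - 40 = (a - 8)*(a + 5)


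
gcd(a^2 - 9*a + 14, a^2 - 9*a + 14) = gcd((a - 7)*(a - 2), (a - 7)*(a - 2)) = a^2 - 9*a + 14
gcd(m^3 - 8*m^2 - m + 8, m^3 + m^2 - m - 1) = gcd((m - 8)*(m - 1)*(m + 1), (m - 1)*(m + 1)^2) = m^2 - 1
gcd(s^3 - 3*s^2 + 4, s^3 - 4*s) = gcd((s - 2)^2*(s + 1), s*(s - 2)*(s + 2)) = s - 2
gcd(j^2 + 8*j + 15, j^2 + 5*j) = j + 5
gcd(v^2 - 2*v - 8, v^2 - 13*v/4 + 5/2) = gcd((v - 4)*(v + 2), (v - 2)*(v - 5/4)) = 1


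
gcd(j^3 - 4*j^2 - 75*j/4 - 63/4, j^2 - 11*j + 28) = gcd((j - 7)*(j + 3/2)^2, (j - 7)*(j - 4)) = j - 7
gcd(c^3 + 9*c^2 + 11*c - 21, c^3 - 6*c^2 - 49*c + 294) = c + 7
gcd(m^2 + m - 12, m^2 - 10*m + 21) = m - 3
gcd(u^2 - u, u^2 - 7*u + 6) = u - 1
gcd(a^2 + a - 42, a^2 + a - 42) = a^2 + a - 42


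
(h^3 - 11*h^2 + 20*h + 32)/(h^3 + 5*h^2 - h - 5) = (h^2 - 12*h + 32)/(h^2 + 4*h - 5)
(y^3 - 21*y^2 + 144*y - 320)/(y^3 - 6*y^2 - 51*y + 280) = (y - 8)/(y + 7)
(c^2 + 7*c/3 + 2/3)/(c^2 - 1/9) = 3*(c + 2)/(3*c - 1)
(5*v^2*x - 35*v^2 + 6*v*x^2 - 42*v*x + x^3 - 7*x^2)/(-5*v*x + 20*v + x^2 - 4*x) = (-5*v^2*x + 35*v^2 - 6*v*x^2 + 42*v*x - x^3 + 7*x^2)/(5*v*x - 20*v - x^2 + 4*x)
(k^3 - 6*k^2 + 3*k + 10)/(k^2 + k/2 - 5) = 2*(k^2 - 4*k - 5)/(2*k + 5)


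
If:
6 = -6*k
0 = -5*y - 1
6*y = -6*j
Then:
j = 1/5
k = -1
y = -1/5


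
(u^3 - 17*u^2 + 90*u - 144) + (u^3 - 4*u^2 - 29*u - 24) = 2*u^3 - 21*u^2 + 61*u - 168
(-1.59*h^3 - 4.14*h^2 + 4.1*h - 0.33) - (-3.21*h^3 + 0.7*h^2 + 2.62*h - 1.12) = 1.62*h^3 - 4.84*h^2 + 1.48*h + 0.79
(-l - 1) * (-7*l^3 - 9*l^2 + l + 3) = 7*l^4 + 16*l^3 + 8*l^2 - 4*l - 3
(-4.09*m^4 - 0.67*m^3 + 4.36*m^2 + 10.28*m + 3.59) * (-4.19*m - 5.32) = 17.1371*m^5 + 24.5661*m^4 - 14.704*m^3 - 66.2684*m^2 - 69.7317*m - 19.0988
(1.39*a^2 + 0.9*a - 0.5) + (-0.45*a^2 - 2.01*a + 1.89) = 0.94*a^2 - 1.11*a + 1.39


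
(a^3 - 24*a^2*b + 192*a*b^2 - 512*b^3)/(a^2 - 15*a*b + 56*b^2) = (a^2 - 16*a*b + 64*b^2)/(a - 7*b)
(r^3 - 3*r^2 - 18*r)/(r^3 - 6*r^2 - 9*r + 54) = r/(r - 3)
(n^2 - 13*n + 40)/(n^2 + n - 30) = (n - 8)/(n + 6)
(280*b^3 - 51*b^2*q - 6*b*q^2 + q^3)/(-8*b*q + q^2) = -35*b^2/q + 2*b + q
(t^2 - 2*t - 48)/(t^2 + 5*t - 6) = (t - 8)/(t - 1)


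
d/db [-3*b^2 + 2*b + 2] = 2 - 6*b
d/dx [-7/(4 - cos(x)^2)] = 14*sin(x)*cos(x)/(cos(x)^2 - 4)^2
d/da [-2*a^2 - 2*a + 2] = -4*a - 2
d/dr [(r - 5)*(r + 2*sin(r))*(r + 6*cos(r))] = (5 - r)*(r + 2*sin(r))*(6*sin(r) - 1) + (r - 5)*(r + 6*cos(r))*(2*cos(r) + 1) + (r + 2*sin(r))*(r + 6*cos(r))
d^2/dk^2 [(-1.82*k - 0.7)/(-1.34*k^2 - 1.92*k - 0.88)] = ((1.82*k + 0.7)*(2.68*k + 1.92)*(5.36*k + 3.84) - (14.6328*k + 8.8648)*(1.34*k^2 + 1.92*k + 0.88))/(1.34*k^2 + 1.92*k + 0.88)^3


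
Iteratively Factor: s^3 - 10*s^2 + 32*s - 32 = (s - 4)*(s^2 - 6*s + 8) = (s - 4)*(s - 2)*(s - 4)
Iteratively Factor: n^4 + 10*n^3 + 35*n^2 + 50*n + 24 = (n + 3)*(n^3 + 7*n^2 + 14*n + 8) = (n + 3)*(n + 4)*(n^2 + 3*n + 2) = (n + 1)*(n + 3)*(n + 4)*(n + 2)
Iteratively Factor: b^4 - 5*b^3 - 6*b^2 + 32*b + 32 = (b - 4)*(b^3 - b^2 - 10*b - 8) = (b - 4)^2*(b^2 + 3*b + 2) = (b - 4)^2*(b + 1)*(b + 2)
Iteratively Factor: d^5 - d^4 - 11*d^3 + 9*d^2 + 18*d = (d - 3)*(d^4 + 2*d^3 - 5*d^2 - 6*d) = (d - 3)*(d + 3)*(d^3 - d^2 - 2*d) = (d - 3)*(d - 2)*(d + 3)*(d^2 + d) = d*(d - 3)*(d - 2)*(d + 3)*(d + 1)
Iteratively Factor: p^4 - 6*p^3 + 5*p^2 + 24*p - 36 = (p + 2)*(p^3 - 8*p^2 + 21*p - 18) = (p - 2)*(p + 2)*(p^2 - 6*p + 9) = (p - 3)*(p - 2)*(p + 2)*(p - 3)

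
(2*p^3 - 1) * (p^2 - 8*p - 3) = 2*p^5 - 16*p^4 - 6*p^3 - p^2 + 8*p + 3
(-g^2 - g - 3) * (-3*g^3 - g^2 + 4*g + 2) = 3*g^5 + 4*g^4 + 6*g^3 - 3*g^2 - 14*g - 6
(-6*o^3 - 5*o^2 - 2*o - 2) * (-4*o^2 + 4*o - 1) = 24*o^5 - 4*o^4 - 6*o^3 + 5*o^2 - 6*o + 2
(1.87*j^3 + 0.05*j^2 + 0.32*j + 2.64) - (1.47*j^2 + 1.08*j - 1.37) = 1.87*j^3 - 1.42*j^2 - 0.76*j + 4.01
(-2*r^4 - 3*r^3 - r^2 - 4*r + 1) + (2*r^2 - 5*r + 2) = -2*r^4 - 3*r^3 + r^2 - 9*r + 3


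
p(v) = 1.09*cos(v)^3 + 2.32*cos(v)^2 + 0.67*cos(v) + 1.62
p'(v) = -3.27*sin(v)*cos(v)^2 - 4.64*sin(v)*cos(v) - 0.67*sin(v)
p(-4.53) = 1.57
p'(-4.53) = 0.06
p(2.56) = 2.04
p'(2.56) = 0.51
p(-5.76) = 4.65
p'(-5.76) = -3.57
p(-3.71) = 2.05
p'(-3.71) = 0.49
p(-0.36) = 5.17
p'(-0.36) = 2.77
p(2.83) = 2.14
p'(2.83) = 0.24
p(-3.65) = 2.08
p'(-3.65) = 0.43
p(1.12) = 2.44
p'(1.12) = -2.98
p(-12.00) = 4.49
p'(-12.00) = -3.71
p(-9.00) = 2.11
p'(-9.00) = -0.35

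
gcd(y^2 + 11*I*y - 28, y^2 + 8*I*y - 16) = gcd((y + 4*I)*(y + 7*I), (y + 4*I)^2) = y + 4*I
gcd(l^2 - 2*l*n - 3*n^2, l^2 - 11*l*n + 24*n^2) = l - 3*n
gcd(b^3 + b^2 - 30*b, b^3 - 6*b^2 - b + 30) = b - 5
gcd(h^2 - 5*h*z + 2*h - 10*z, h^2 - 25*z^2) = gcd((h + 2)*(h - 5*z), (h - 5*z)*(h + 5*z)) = -h + 5*z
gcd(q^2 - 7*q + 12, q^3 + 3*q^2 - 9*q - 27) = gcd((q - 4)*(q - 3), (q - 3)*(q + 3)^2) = q - 3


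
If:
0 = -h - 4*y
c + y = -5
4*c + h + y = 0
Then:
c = -15/7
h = 80/7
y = -20/7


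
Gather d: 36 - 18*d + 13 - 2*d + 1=50 - 20*d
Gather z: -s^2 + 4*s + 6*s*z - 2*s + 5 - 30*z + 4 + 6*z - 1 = -s^2 + 2*s + z*(6*s - 24) + 8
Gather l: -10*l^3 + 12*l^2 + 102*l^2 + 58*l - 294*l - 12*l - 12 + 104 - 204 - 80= -10*l^3 + 114*l^2 - 248*l - 192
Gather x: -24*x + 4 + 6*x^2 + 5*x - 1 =6*x^2 - 19*x + 3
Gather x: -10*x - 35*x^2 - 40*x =-35*x^2 - 50*x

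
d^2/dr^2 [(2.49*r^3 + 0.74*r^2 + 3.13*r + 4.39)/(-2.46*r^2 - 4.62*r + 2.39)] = (-1.4210854715202e-14*r^5 - 156.637044*r^3 - 20.539188*r^2 - 495.113274*r - 316.60054)/(14.886936*r^6 + 83.875176*r^5 + 114.1317*r^4 - 64.36584*r^3 - 110.88405*r^2 + 79.169706*r - 13.651919)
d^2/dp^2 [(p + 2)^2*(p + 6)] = 6*p + 20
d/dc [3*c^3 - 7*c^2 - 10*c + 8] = 9*c^2 - 14*c - 10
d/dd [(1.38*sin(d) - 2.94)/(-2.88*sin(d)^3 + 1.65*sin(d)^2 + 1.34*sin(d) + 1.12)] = (7.9488*sin(d)^3 - 27.6786*sin(d)^2 + 9.702*sin(d) + 5.4852)*cos(d)/(8.2944*sin(d)^6 - 9.504*sin(d)^5 - 4.9959*sin(d)^4 - 2.0292*sin(d)^3 + 5.4916*sin(d)^2 + 3.0016*sin(d) + 1.2544)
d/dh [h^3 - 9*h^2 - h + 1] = 3*h^2 - 18*h - 1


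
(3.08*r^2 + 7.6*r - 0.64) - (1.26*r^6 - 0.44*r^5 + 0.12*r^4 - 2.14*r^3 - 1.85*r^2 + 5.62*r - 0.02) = -1.26*r^6 + 0.44*r^5 - 0.12*r^4 + 2.14*r^3 + 4.93*r^2 + 1.98*r - 0.62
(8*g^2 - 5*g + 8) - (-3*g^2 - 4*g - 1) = 11*g^2 - g + 9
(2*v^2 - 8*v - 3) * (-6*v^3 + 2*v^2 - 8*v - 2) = -12*v^5 + 52*v^4 - 14*v^3 + 54*v^2 + 40*v + 6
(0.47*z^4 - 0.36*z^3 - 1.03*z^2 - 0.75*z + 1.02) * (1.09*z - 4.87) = 0.5123*z^5 - 2.6813*z^4 + 0.6305*z^3 + 4.1986*z^2 + 4.7643*z - 4.9674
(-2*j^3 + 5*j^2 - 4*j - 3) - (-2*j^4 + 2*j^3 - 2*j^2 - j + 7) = 2*j^4 - 4*j^3 + 7*j^2 - 3*j - 10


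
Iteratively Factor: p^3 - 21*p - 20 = (p + 1)*(p^2 - p - 20) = (p + 1)*(p + 4)*(p - 5)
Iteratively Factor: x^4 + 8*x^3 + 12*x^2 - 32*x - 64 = (x - 2)*(x^3 + 10*x^2 + 32*x + 32) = (x - 2)*(x + 2)*(x^2 + 8*x + 16) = (x - 2)*(x + 2)*(x + 4)*(x + 4)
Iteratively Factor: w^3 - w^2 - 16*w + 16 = (w - 4)*(w^2 + 3*w - 4) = (w - 4)*(w + 4)*(w - 1)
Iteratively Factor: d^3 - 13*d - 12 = (d + 3)*(d^2 - 3*d - 4) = (d + 1)*(d + 3)*(d - 4)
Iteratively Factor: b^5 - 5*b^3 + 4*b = (b - 2)*(b^4 + 2*b^3 - b^2 - 2*b) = (b - 2)*(b + 2)*(b^3 - b) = (b - 2)*(b - 1)*(b + 2)*(b^2 + b) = b*(b - 2)*(b - 1)*(b + 2)*(b + 1)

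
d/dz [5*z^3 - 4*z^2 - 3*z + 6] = 15*z^2 - 8*z - 3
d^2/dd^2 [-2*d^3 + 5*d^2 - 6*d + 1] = 10 - 12*d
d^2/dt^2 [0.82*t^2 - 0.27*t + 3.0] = 1.64000000000000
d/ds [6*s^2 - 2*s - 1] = 12*s - 2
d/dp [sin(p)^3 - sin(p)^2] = (3*sin(p) - 2)*sin(p)*cos(p)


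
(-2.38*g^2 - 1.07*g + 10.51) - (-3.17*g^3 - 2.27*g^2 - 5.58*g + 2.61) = 3.17*g^3 - 0.11*g^2 + 4.51*g + 7.9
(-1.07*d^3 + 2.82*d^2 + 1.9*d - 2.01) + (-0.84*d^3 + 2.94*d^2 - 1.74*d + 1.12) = -1.91*d^3 + 5.76*d^2 + 0.16*d - 0.89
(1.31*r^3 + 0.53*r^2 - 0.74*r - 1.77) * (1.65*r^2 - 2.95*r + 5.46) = 2.1615*r^5 - 2.99*r^4 + 4.3681*r^3 + 2.1563*r^2 + 1.1811*r - 9.6642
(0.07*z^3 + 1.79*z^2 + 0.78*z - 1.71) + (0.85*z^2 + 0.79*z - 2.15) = 0.07*z^3 + 2.64*z^2 + 1.57*z - 3.86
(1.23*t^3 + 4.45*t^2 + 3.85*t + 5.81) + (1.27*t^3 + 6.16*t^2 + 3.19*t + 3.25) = 2.5*t^3 + 10.61*t^2 + 7.04*t + 9.06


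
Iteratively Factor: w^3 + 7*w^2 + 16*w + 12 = (w + 2)*(w^2 + 5*w + 6) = (w + 2)^2*(w + 3)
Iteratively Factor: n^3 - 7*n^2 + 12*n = (n - 3)*(n^2 - 4*n) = n*(n - 3)*(n - 4)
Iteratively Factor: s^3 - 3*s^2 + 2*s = (s)*(s^2 - 3*s + 2) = s*(s - 1)*(s - 2)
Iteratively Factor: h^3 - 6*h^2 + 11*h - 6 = (h - 1)*(h^2 - 5*h + 6) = (h - 2)*(h - 1)*(h - 3)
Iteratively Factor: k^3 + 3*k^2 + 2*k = (k + 2)*(k^2 + k) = k*(k + 2)*(k + 1)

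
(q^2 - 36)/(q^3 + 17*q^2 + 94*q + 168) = (q - 6)/(q^2 + 11*q + 28)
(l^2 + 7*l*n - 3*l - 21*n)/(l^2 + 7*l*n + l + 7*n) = (l - 3)/(l + 1)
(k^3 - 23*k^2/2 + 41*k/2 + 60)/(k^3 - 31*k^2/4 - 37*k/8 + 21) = 4*(2*k^2 - 7*k - 15)/(8*k^2 + 2*k - 21)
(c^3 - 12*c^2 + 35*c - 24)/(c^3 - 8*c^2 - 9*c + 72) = (c - 1)/(c + 3)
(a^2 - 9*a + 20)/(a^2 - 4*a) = (a - 5)/a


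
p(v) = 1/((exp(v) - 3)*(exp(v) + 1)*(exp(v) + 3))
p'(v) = -exp(v)/((exp(v) - 3)*(exp(v) + 1)*(exp(v) + 3)^2) - exp(v)/((exp(v) - 3)*(exp(v) + 1)^2*(exp(v) + 3)) - exp(v)/((exp(v) - 3)^2*(exp(v) + 1)*(exp(v) + 3))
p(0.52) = -0.06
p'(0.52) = -0.02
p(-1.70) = -0.09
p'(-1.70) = 0.01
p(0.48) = -0.06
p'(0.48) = -0.01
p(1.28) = 0.06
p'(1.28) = -0.41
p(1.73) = 0.01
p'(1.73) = -0.02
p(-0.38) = -0.07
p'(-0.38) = 0.02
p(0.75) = -0.07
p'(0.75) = -0.09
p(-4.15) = -0.11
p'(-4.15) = 0.00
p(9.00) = 0.00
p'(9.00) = 0.00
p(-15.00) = -0.11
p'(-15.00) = 0.00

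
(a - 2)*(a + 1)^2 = a^3 - 3*a - 2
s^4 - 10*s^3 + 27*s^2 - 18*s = s*(s - 6)*(s - 3)*(s - 1)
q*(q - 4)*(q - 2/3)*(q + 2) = q^4 - 8*q^3/3 - 20*q^2/3 + 16*q/3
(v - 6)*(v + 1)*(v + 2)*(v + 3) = v^4 - 25*v^2 - 60*v - 36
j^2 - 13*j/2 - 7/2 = (j - 7)*(j + 1/2)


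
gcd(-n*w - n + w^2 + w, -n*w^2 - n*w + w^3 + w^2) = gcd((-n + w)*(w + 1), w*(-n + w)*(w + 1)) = -n*w - n + w^2 + w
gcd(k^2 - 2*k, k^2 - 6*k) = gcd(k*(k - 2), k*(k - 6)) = k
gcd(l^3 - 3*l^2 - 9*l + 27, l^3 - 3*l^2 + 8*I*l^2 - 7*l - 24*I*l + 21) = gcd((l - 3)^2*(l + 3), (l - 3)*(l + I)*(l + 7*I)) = l - 3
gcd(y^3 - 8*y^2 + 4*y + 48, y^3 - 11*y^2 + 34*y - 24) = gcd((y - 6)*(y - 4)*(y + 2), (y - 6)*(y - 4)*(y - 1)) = y^2 - 10*y + 24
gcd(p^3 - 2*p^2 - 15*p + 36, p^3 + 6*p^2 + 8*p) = p + 4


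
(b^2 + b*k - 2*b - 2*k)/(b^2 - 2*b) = (b + k)/b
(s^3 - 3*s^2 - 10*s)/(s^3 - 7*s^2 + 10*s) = (s + 2)/(s - 2)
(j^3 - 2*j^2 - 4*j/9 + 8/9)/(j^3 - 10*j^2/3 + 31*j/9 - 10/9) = (3*j^2 - 4*j - 4)/(3*j^2 - 8*j + 5)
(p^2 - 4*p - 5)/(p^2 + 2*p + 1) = (p - 5)/(p + 1)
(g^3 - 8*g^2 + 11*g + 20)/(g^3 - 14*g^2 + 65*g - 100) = (g + 1)/(g - 5)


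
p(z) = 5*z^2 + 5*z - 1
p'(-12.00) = -115.00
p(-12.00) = 659.00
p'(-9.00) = -85.00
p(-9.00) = 359.00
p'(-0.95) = -4.50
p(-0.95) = -1.24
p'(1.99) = 24.90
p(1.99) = 28.75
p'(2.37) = 28.70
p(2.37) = 38.93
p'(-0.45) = 0.50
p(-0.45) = -2.24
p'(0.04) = 5.40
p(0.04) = -0.79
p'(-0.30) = 2.00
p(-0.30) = -2.05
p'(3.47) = 39.70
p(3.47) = 76.55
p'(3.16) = 36.60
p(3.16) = 64.73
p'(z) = 10*z + 5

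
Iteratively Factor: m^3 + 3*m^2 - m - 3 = (m + 3)*(m^2 - 1) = (m + 1)*(m + 3)*(m - 1)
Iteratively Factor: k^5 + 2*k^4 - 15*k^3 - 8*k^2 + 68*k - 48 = (k + 4)*(k^4 - 2*k^3 - 7*k^2 + 20*k - 12) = (k + 3)*(k + 4)*(k^3 - 5*k^2 + 8*k - 4) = (k - 1)*(k + 3)*(k + 4)*(k^2 - 4*k + 4) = (k - 2)*(k - 1)*(k + 3)*(k + 4)*(k - 2)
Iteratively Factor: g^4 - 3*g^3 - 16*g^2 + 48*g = (g)*(g^3 - 3*g^2 - 16*g + 48) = g*(g - 3)*(g^2 - 16) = g*(g - 3)*(g + 4)*(g - 4)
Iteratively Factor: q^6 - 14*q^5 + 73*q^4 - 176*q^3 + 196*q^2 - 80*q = (q - 1)*(q^5 - 13*q^4 + 60*q^3 - 116*q^2 + 80*q) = (q - 2)*(q - 1)*(q^4 - 11*q^3 + 38*q^2 - 40*q) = (q - 4)*(q - 2)*(q - 1)*(q^3 - 7*q^2 + 10*q) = (q - 4)*(q - 2)^2*(q - 1)*(q^2 - 5*q) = q*(q - 4)*(q - 2)^2*(q - 1)*(q - 5)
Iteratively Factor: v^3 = (v)*(v^2) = v^2*(v)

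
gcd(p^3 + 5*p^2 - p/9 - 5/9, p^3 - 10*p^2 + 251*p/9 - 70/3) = 1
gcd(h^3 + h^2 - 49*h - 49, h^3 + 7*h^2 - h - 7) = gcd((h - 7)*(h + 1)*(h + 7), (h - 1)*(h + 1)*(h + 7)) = h^2 + 8*h + 7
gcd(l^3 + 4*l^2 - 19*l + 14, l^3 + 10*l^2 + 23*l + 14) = l + 7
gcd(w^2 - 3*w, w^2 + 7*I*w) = w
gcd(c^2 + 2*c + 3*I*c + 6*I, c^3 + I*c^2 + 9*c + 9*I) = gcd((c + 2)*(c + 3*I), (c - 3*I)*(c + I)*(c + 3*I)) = c + 3*I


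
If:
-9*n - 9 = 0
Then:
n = -1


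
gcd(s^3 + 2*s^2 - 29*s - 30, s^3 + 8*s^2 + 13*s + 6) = s^2 + 7*s + 6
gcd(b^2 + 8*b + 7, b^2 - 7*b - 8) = b + 1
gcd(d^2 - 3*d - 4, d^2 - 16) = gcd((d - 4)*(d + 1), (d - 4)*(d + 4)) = d - 4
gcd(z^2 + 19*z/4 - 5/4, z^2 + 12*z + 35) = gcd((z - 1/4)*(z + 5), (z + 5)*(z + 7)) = z + 5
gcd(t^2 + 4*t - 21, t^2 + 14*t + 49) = t + 7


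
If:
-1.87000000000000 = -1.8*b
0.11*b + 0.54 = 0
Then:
No Solution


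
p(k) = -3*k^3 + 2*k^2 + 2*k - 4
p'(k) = -9*k^2 + 4*k + 2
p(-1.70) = 13.12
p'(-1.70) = -30.81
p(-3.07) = 95.51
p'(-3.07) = -95.10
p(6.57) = -755.31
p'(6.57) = -360.20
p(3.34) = -86.79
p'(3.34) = -85.04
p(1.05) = -3.17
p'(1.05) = -3.72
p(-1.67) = 12.21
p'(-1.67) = -29.78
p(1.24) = -4.16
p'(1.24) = -6.88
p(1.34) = -4.95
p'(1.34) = -8.80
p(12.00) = -4876.00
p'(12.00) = -1246.00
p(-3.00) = 89.00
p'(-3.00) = -91.00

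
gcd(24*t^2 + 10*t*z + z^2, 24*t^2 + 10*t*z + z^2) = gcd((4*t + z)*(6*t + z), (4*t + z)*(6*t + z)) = 24*t^2 + 10*t*z + z^2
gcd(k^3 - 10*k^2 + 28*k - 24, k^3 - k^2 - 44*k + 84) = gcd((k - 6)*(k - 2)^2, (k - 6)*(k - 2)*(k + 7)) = k^2 - 8*k + 12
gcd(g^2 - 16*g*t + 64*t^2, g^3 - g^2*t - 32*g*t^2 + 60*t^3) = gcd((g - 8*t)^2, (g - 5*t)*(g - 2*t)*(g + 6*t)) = 1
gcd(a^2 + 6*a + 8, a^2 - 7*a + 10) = 1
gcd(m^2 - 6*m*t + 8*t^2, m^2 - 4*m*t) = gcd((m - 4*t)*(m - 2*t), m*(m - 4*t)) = -m + 4*t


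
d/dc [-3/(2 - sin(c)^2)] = -12*sin(2*c)/(cos(2*c) + 3)^2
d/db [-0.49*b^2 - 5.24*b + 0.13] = -0.98*b - 5.24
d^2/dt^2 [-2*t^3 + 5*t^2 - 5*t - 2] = 10 - 12*t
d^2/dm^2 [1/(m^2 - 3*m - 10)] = 2*(m^2 - 3*m - (2*m - 3)^2 - 10)/(-m^2 + 3*m + 10)^3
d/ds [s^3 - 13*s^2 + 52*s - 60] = 3*s^2 - 26*s + 52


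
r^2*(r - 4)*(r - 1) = r^4 - 5*r^3 + 4*r^2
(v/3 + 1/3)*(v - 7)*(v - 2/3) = v^3/3 - 20*v^2/9 - v + 14/9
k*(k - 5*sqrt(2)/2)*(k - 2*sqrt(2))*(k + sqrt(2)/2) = k^4 - 4*sqrt(2)*k^3 + 11*k^2/2 + 5*sqrt(2)*k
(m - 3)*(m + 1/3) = m^2 - 8*m/3 - 1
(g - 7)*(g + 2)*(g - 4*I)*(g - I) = g^4 - 5*g^3 - 5*I*g^3 - 18*g^2 + 25*I*g^2 + 20*g + 70*I*g + 56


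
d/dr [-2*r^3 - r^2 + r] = -6*r^2 - 2*r + 1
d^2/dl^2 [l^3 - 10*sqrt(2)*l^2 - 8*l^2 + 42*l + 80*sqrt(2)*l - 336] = 6*l - 20*sqrt(2) - 16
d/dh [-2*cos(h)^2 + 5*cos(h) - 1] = (4*cos(h) - 5)*sin(h)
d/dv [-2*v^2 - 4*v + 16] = -4*v - 4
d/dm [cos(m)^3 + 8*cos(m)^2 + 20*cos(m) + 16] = (3*sin(m)^2 - 16*cos(m) - 23)*sin(m)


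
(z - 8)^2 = z^2 - 16*z + 64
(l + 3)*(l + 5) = l^2 + 8*l + 15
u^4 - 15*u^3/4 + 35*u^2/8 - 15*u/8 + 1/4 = (u - 2)*(u - 1)*(u - 1/2)*(u - 1/4)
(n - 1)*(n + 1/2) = n^2 - n/2 - 1/2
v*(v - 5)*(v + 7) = v^3 + 2*v^2 - 35*v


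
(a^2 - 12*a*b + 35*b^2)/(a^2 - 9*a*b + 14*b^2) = (a - 5*b)/(a - 2*b)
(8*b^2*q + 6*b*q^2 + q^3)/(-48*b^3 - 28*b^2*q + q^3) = q/(-6*b + q)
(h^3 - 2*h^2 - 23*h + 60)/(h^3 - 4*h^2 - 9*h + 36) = (h + 5)/(h + 3)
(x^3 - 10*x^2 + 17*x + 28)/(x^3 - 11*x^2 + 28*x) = (x + 1)/x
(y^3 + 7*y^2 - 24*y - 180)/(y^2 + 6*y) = y + 1 - 30/y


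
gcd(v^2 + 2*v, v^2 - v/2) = v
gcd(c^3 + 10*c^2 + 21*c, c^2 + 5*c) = c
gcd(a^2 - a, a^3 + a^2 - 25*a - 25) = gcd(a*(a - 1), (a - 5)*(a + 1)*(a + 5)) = 1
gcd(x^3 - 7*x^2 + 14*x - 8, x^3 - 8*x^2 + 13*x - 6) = x - 1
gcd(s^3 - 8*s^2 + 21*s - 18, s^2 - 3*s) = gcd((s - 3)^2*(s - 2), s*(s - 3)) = s - 3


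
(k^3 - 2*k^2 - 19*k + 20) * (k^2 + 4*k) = k^5 + 2*k^4 - 27*k^3 - 56*k^2 + 80*k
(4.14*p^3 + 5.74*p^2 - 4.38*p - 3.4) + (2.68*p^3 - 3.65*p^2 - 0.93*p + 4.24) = 6.82*p^3 + 2.09*p^2 - 5.31*p + 0.84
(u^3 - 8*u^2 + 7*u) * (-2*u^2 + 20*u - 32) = -2*u^5 + 36*u^4 - 206*u^3 + 396*u^2 - 224*u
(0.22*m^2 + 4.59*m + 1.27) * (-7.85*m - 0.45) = -1.727*m^3 - 36.1305*m^2 - 12.035*m - 0.5715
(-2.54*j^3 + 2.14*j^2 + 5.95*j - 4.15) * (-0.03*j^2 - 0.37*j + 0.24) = 0.0762*j^5 + 0.8756*j^4 - 1.5799*j^3 - 1.5634*j^2 + 2.9635*j - 0.996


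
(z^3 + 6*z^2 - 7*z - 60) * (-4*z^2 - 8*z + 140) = -4*z^5 - 32*z^4 + 120*z^3 + 1136*z^2 - 500*z - 8400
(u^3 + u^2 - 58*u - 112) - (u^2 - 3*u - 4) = u^3 - 55*u - 108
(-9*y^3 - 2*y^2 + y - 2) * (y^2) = -9*y^5 - 2*y^4 + y^3 - 2*y^2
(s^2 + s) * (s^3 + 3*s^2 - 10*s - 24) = s^5 + 4*s^4 - 7*s^3 - 34*s^2 - 24*s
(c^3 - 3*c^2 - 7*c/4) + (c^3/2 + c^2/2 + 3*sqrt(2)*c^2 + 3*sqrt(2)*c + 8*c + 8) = 3*c^3/2 - 5*c^2/2 + 3*sqrt(2)*c^2 + 3*sqrt(2)*c + 25*c/4 + 8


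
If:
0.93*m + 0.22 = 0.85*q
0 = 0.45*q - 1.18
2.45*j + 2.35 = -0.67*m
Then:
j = -1.55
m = 2.16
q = 2.62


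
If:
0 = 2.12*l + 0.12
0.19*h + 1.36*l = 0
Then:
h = 0.41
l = -0.06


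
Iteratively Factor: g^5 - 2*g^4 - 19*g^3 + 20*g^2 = (g + 4)*(g^4 - 6*g^3 + 5*g^2) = g*(g + 4)*(g^3 - 6*g^2 + 5*g) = g*(g - 5)*(g + 4)*(g^2 - g) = g*(g - 5)*(g - 1)*(g + 4)*(g)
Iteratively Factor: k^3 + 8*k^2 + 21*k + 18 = (k + 3)*(k^2 + 5*k + 6) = (k + 2)*(k + 3)*(k + 3)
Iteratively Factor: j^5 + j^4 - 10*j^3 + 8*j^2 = (j)*(j^4 + j^3 - 10*j^2 + 8*j) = j*(j + 4)*(j^3 - 3*j^2 + 2*j) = j*(j - 1)*(j + 4)*(j^2 - 2*j) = j*(j - 2)*(j - 1)*(j + 4)*(j)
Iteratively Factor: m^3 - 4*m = (m)*(m^2 - 4) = m*(m - 2)*(m + 2)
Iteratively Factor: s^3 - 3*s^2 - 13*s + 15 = (s - 1)*(s^2 - 2*s - 15) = (s - 5)*(s - 1)*(s + 3)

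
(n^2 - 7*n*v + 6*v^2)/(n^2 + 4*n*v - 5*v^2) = (n - 6*v)/(n + 5*v)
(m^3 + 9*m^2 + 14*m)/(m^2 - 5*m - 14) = m*(m + 7)/(m - 7)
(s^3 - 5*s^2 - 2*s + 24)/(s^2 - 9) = (s^2 - 2*s - 8)/(s + 3)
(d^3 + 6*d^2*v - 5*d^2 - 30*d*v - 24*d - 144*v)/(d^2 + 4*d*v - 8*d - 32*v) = (d^2 + 6*d*v + 3*d + 18*v)/(d + 4*v)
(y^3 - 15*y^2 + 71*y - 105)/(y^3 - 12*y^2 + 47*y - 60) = (y - 7)/(y - 4)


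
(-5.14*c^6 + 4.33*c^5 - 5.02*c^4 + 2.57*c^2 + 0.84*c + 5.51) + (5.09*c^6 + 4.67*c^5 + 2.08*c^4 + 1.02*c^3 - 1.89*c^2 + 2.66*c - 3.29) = -0.0499999999999998*c^6 + 9.0*c^5 - 2.94*c^4 + 1.02*c^3 + 0.68*c^2 + 3.5*c + 2.22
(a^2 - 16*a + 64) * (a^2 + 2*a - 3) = a^4 - 14*a^3 + 29*a^2 + 176*a - 192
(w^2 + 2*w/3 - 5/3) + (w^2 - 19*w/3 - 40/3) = 2*w^2 - 17*w/3 - 15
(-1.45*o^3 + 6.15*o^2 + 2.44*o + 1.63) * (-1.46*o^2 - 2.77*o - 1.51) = 2.117*o^5 - 4.9625*o^4 - 18.4084*o^3 - 18.4251*o^2 - 8.1995*o - 2.4613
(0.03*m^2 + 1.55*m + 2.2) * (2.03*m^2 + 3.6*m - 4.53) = 0.0609*m^4 + 3.2545*m^3 + 9.9101*m^2 + 0.8985*m - 9.966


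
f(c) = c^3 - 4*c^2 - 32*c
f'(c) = 3*c^2 - 8*c - 32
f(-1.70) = 37.93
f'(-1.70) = -9.73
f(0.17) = -5.55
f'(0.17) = -33.27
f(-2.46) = 39.63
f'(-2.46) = 5.83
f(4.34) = -132.48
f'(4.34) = -10.21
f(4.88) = -135.20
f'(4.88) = 0.40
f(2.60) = -92.66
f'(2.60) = -32.52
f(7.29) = -58.44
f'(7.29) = 69.11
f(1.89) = -68.02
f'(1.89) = -36.40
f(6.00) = -120.00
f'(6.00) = 28.00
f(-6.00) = -168.00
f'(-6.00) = 124.00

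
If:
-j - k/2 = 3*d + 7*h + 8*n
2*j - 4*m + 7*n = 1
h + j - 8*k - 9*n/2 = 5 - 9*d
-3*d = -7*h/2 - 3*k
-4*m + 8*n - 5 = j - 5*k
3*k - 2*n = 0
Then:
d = 6116/17337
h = 2800/5779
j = -10366/5779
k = -1228/5779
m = -39405/23116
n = -1842/5779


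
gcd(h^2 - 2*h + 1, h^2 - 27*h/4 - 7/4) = 1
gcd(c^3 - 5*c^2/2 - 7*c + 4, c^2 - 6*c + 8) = c - 4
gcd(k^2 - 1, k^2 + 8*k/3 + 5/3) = k + 1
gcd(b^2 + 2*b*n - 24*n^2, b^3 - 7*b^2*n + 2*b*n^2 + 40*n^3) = b - 4*n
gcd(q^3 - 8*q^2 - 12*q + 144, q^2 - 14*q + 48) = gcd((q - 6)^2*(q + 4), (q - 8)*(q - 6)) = q - 6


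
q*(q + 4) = q^2 + 4*q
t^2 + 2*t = t*(t + 2)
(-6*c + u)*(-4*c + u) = 24*c^2 - 10*c*u + u^2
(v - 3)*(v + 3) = v^2 - 9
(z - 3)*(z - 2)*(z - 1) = z^3 - 6*z^2 + 11*z - 6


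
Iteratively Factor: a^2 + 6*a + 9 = (a + 3)*(a + 3)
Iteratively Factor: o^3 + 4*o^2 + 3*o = (o + 3)*(o^2 + o) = (o + 1)*(o + 3)*(o)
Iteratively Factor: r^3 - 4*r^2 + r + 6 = (r - 3)*(r^2 - r - 2) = (r - 3)*(r + 1)*(r - 2)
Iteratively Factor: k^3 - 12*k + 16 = (k - 2)*(k^2 + 2*k - 8) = (k - 2)*(k + 4)*(k - 2)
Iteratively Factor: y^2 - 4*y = (y - 4)*(y)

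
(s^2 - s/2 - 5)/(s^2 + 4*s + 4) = (s - 5/2)/(s + 2)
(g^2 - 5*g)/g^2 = (g - 5)/g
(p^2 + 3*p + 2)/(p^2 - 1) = (p + 2)/(p - 1)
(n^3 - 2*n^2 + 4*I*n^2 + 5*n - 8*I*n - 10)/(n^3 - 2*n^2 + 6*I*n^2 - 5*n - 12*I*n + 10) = (n - I)/(n + I)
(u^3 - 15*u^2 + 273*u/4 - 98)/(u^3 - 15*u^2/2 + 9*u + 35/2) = (u^2 - 23*u/2 + 28)/(u^2 - 4*u - 5)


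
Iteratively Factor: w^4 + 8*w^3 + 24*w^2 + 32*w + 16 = (w + 2)*(w^3 + 6*w^2 + 12*w + 8) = (w + 2)^2*(w^2 + 4*w + 4) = (w + 2)^3*(w + 2)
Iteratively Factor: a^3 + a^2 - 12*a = (a + 4)*(a^2 - 3*a) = a*(a + 4)*(a - 3)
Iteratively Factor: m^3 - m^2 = (m)*(m^2 - m) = m*(m - 1)*(m)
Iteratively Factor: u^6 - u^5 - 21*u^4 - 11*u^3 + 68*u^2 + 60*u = (u + 2)*(u^5 - 3*u^4 - 15*u^3 + 19*u^2 + 30*u) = (u + 1)*(u + 2)*(u^4 - 4*u^3 - 11*u^2 + 30*u) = (u - 5)*(u + 1)*(u + 2)*(u^3 + u^2 - 6*u) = u*(u - 5)*(u + 1)*(u + 2)*(u^2 + u - 6) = u*(u - 5)*(u - 2)*(u + 1)*(u + 2)*(u + 3)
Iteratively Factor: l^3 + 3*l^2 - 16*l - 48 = (l - 4)*(l^2 + 7*l + 12) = (l - 4)*(l + 3)*(l + 4)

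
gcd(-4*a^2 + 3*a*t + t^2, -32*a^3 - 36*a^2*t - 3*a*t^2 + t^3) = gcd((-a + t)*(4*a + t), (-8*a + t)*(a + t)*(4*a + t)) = 4*a + t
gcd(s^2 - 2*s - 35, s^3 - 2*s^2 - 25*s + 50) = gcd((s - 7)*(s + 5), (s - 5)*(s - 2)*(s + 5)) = s + 5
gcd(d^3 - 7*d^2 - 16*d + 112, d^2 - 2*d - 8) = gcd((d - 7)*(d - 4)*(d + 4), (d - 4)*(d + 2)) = d - 4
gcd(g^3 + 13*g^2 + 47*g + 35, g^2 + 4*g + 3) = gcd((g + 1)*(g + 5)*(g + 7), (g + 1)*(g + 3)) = g + 1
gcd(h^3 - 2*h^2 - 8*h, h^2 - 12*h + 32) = h - 4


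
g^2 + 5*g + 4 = (g + 1)*(g + 4)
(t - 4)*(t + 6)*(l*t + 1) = l*t^3 + 2*l*t^2 - 24*l*t + t^2 + 2*t - 24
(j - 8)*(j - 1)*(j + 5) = j^3 - 4*j^2 - 37*j + 40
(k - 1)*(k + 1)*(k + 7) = k^3 + 7*k^2 - k - 7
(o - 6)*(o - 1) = o^2 - 7*o + 6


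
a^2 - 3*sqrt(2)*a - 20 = (a - 5*sqrt(2))*(a + 2*sqrt(2))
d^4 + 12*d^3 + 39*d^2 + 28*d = d*(d + 1)*(d + 4)*(d + 7)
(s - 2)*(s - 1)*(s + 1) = s^3 - 2*s^2 - s + 2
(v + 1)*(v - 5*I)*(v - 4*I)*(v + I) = v^4 + v^3 - 8*I*v^3 - 11*v^2 - 8*I*v^2 - 11*v - 20*I*v - 20*I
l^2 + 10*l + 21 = (l + 3)*(l + 7)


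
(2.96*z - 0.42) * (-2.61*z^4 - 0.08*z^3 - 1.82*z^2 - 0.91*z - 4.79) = -7.7256*z^5 + 0.8594*z^4 - 5.3536*z^3 - 1.9292*z^2 - 13.7962*z + 2.0118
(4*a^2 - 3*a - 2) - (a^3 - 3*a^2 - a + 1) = -a^3 + 7*a^2 - 2*a - 3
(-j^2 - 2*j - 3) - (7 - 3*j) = -j^2 + j - 10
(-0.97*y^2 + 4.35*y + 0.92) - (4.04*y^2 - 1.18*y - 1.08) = -5.01*y^2 + 5.53*y + 2.0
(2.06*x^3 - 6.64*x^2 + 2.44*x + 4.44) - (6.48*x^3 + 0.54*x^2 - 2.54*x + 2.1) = -4.42*x^3 - 7.18*x^2 + 4.98*x + 2.34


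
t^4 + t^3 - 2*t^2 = t^2*(t - 1)*(t + 2)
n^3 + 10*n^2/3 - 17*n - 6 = (n - 3)*(n + 1/3)*(n + 6)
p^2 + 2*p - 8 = (p - 2)*(p + 4)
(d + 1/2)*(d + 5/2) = d^2 + 3*d + 5/4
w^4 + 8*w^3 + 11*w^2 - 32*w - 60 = (w - 2)*(w + 2)*(w + 3)*(w + 5)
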